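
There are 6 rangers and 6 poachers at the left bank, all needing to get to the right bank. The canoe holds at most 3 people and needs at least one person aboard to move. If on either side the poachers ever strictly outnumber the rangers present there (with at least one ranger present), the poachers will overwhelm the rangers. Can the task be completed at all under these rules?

Following every safe sequence of crossings from the start, the most of the 12 that can be at the right bank as the canoe arrives there on crossings 1, 3, 5 is 3, 5, 6 respectively; the best ever achieved is 6 of 12.
From crossing 7 on, no configuration arises that was not already reachable earlier: only 17 distinct safe configurations (who is on which side, and where the canoe is) can ever be reached, none of them has everyone across, and every continuation just revisits them. They are: 0 rangers + 0 poachers across (canoe back at the start); 0 rangers + 1 poacher across (canoe there); 0 rangers + 1 poacher across (canoe back at the start); 0 rangers + 2 poachers across (canoe there); 0 rangers + 2 poachers across (canoe back at the start); 0 rangers + 3 poachers across (canoe there); 0 rangers + 3 poachers across (canoe back at the start); 0 rangers + 4 poachers across (canoe there); 0 rangers + 4 poachers across (canoe back at the start); 0 rangers + 5 poachers across (canoe there); 0 rangers + 5 poachers across (canoe back at the start); 0 rangers + 6 poachers across (canoe there); 1 ranger + 1 poacher across (canoe there); 1 ranger + 1 poacher across (canoe back at the start); 2 rangers + 2 poachers across (canoe there); 2 rangers + 2 poachers across (canoe back at the start); 3 rangers + 3 poachers across (canoe there). So no valid plan exists.

No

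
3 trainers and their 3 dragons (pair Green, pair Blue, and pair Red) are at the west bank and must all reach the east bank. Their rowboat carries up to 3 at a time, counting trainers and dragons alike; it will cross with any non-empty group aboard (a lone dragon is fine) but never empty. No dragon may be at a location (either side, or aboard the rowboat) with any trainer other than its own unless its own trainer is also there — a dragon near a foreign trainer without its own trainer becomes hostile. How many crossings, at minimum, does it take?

Counting alone: each trip to the east bank takes at most 3 across and each return brings at least 1 back, so after t trips out (and t−1 returns) at most 3t − (t−1) of the 6 are across; that first reaches 6 at t = 3, so at least 5 crossings are needed.
The plan below uses exactly 5 crossings, so it is optimal:
1. dragon Green and trainer Green cross → the east bank.
2. trainer Green crosses ← the west bank.
3. trainer Blue, trainer Green, and trainer Red cross → the east bank.
4. dragon Green crosses ← the west bank.
5. dragon Blue, dragon Green, and dragon Red cross → the east bank.

5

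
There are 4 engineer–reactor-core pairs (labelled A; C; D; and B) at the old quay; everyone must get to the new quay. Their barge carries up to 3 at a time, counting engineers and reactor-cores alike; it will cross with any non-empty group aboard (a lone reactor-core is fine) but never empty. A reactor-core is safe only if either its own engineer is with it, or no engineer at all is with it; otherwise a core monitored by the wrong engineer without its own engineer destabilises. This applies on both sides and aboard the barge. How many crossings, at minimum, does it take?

Counting alone: each trip to the new quay takes at most 3 across and each return brings at least 1 back, so after t trips out (and t−1 returns) at most 3t − (t−1) of the 8 are across; that first reaches 8 at t = 4, so at least 7 crossings are needed.
The safety rule pushes this higher. Following every safe sequence of crossings, the most of the 8 that can be at the new quay as the barge arrives there on crossing 7 is 7 — never all 8.
So no plan with fewer than 9 crossings exists, and this one achieves 9:
1. engineer A and reactor-core A cross → the new quay.
2. engineer A crosses ← the old quay.
3. engineer A, engineer C, and reactor-core C cross → the new quay.
4. engineer A and reactor-core A cross ← the old quay.
5. engineer A, engineer B, and engineer D cross → the new quay.
6. reactor-core C crosses ← the old quay.
7. reactor-core A and reactor-core C cross → the new quay.
8. reactor-core A crosses ← the old quay.
9. reactor-core A, reactor-core B, and reactor-core D cross → the new quay.

9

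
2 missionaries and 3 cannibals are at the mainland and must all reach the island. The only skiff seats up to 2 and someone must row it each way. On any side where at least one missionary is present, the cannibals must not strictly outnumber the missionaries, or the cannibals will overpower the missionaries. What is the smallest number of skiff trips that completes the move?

impossible

The cannibals already outnumber the missionaries at the mainland before anyone moves, so the starting position itself is disallowed.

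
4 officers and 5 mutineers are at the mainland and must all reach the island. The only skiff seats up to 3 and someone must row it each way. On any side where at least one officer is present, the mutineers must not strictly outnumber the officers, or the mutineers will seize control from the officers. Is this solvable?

The mutineers already outnumber the officers at the mainland before anyone moves, so the starting position itself is disallowed.

No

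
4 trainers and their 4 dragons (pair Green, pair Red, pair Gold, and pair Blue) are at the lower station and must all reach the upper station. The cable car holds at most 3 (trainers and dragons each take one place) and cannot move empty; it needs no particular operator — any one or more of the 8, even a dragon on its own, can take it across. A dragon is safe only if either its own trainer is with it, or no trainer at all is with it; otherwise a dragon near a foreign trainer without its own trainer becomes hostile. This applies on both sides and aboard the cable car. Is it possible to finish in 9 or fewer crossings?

Yes — this plan uses 9 crossings (≤ 9):
1. dragon Green and trainer Green cross → the upper station.
2. trainer Green crosses ← the lower station.
3. dragon Red, trainer Green, and trainer Red cross → the upper station.
4. dragon Green and trainer Green cross ← the lower station.
5. trainer Blue, trainer Gold, and trainer Green cross → the upper station.
6. dragon Red crosses ← the lower station.
7. dragon Green and dragon Red cross → the upper station.
8. dragon Green crosses ← the lower station.
9. dragon Blue, dragon Gold, and dragon Green cross → the upper station.

Yes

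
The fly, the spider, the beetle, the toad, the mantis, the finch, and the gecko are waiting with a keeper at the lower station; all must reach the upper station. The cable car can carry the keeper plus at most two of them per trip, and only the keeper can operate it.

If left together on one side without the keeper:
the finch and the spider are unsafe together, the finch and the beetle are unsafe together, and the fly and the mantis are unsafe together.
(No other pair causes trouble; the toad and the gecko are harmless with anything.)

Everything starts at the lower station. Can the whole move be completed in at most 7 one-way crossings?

Yes — this plan uses 7 crossings (≤ 7):
1. Keeper goes to the upper station with the finch and the fly.  [the lower station: the beetle, the gecko, the mantis, the spider, the toad | the upper station: the finch, the fly]
2. Keeper goes back to the lower station alone.  [the lower station: the beetle, the gecko, the mantis, the spider, the toad | the upper station: the finch, the fly]
3. Keeper goes to the upper station with the beetle and the spider.  [the lower station: the gecko, the mantis, the toad | the upper station: the beetle, the finch, the fly, the spider]
4. Keeper goes back to the lower station with the finch.  [the lower station: the finch, the gecko, the mantis, the toad | the upper station: the beetle, the fly, the spider]
5. Keeper goes to the upper station with the gecko and the toad.  [the lower station: the finch, the mantis | the upper station: the beetle, the fly, the gecko, the spider, the toad]
6. Keeper goes back to the lower station alone.  [the lower station: the finch, the mantis | the upper station: the beetle, the fly, the gecko, the spider, the toad]
7. Keeper goes to the upper station with the finch and the mantis.  [the lower station: — | the upper station: the beetle, the finch, the fly, the gecko, the mantis, the spider, the toad]

Yes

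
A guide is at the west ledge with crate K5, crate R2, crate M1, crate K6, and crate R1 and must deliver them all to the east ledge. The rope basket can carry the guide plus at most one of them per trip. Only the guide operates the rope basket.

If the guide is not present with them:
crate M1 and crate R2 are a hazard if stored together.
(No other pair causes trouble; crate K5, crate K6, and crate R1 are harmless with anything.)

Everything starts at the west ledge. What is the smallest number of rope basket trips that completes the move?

9

Counting alone: the guide can take at most 1 across per trip to the east ledge, so moving all 5 needs at least 5 loaded trips out, with a return between consecutive ones — at least 9 crossings.
The plan below uses exactly 9 crossings, so it is optimal:
1. Guide goes to the east ledge with crate R2.  [the west ledge: crate K5, crate K6, crate M1, crate R1 | the east ledge: crate R2]
2. Guide goes back to the west ledge alone.  [the west ledge: crate K5, crate K6, crate M1, crate R1 | the east ledge: crate R2]
3. Guide goes to the east ledge with crate K5.  [the west ledge: crate K6, crate M1, crate R1 | the east ledge: crate K5, crate R2]
4. Guide goes back to the west ledge alone.  [the west ledge: crate K6, crate M1, crate R1 | the east ledge: crate K5, crate R2]
5. Guide goes to the east ledge with crate K6.  [the west ledge: crate M1, crate R1 | the east ledge: crate K5, crate K6, crate R2]
6. Guide goes back to the west ledge alone.  [the west ledge: crate M1, crate R1 | the east ledge: crate K5, crate K6, crate R2]
7. Guide goes to the east ledge with crate R1.  [the west ledge: crate M1 | the east ledge: crate K5, crate K6, crate R1, crate R2]
8. Guide goes back to the west ledge alone.  [the west ledge: crate M1 | the east ledge: crate K5, crate K6, crate R1, crate R2]
9. Guide goes to the east ledge with crate M1.  [the west ledge: — | the east ledge: crate K5, crate K6, crate M1, crate R1, crate R2]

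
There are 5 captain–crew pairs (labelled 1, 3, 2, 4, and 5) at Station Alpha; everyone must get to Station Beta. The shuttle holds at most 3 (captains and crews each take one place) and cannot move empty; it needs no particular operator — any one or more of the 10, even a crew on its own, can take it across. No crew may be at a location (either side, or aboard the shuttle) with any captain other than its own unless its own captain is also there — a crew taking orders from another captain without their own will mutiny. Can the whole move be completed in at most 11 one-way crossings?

Yes

Yes — this plan uses 11 crossings (≤ 11):
1. captain 1 and crew 1 cross → Station Beta.
2. captain 1 crosses ← Station Alpha.
3. crew 2, crew 3, and crew 4 cross → Station Beta.
4. crew 1 crosses ← Station Alpha.
5. captain 2, captain 3, and captain 4 cross → Station Beta.
6. captain 3 and crew 3 cross ← Station Alpha.
7. captain 1, captain 3, and captain 5 cross → Station Beta.
8. crew 2 crosses ← Station Alpha.
9. crew 1 and crew 3 cross → Station Beta.
10. crew 1 crosses ← Station Alpha.
11. crew 1, crew 2, and crew 5 cross → Station Beta.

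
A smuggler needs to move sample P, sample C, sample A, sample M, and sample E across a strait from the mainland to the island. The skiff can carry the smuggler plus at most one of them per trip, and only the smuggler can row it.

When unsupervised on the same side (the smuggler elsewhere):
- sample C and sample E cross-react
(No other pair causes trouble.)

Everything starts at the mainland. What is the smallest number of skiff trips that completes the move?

9

Counting alone: the smuggler can take at most 1 across per trip to the island, so moving all 5 needs at least 5 loaded trips out, with a return between consecutive ones — at least 9 crossings.
The plan below uses exactly 9 crossings, so it is optimal:
1. Smuggler goes to the island with sample C.  [the mainland: sample A, sample E, sample M, sample P | the island: sample C]
2. Smuggler goes back to the mainland alone.  [the mainland: sample A, sample E, sample M, sample P | the island: sample C]
3. Smuggler goes to the island with sample P.  [the mainland: sample A, sample E, sample M | the island: sample C, sample P]
4. Smuggler goes back to the mainland alone.  [the mainland: sample A, sample E, sample M | the island: sample C, sample P]
5. Smuggler goes to the island with sample A.  [the mainland: sample E, sample M | the island: sample A, sample C, sample P]
6. Smuggler goes back to the mainland alone.  [the mainland: sample E, sample M | the island: sample A, sample C, sample P]
7. Smuggler goes to the island with sample M.  [the mainland: sample E | the island: sample A, sample C, sample M, sample P]
8. Smuggler goes back to the mainland alone.  [the mainland: sample E | the island: sample A, sample C, sample M, sample P]
9. Smuggler goes to the island with sample E.  [the mainland: — | the island: sample A, sample C, sample E, sample M, sample P]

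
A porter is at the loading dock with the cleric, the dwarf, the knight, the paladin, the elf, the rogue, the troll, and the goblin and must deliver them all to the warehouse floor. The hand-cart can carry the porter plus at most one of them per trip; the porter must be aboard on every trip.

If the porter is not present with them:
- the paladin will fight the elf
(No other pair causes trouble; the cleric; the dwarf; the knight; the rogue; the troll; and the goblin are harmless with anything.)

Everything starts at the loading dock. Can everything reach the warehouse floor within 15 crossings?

Yes

Yes — this plan uses 15 crossings (≤ 15):
1. Porter goes to the warehouse floor with the paladin.
2. Porter goes back to the loading dock alone.
3. Porter goes to the warehouse floor with the cleric.
4. Porter goes back to the loading dock alone.
5. Porter goes to the warehouse floor with the dwarf.
6. Porter goes back to the loading dock alone.
7. Porter goes to the warehouse floor with the knight.
8. Porter goes back to the loading dock alone.
9. Porter goes to the warehouse floor with the rogue.
10. Porter goes back to the loading dock alone.
11. Porter goes to the warehouse floor with the troll.
12. Porter goes back to the loading dock alone.
13. Porter goes to the warehouse floor with the goblin.
14. Porter goes back to the loading dock alone.
15. Porter goes to the warehouse floor with the elf.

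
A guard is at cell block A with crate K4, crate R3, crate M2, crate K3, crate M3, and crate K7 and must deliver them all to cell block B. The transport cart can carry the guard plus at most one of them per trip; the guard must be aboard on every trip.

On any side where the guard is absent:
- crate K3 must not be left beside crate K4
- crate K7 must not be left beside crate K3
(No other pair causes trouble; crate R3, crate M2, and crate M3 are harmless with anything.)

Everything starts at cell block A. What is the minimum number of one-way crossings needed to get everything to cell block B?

13

Counting alone: the guard can take at most 1 across per trip to cell block B, so moving all 6 needs at least 6 loaded trips out, with a return between consecutive ones — at least 11 crossings.
The safety rule pushes this higher. Following every safe sequence of crossings, the most of the 6 that can be at cell block B as the transport cart arrives there on crossing 11 is 5 — never all 6.
So no plan with fewer than 13 crossings exists, and this one achieves 13:
1. Guard goes to cell block B with crate K3.  [cell block A: crate K4, crate K7, crate M2, crate M3, crate R3 | cell block B: crate K3]
2. Guard goes back to cell block A alone.  [cell block A: crate K4, crate K7, crate M2, crate M3, crate R3 | cell block B: crate K3]
3. Guard goes to cell block B with crate K4.  [cell block A: crate K7, crate M2, crate M3, crate R3 | cell block B: crate K3, crate K4]
4. Guard goes back to cell block A with crate K3.  [cell block A: crate K3, crate K7, crate M2, crate M3, crate R3 | cell block B: crate K4]
5. Guard goes to cell block B with crate K7.  [cell block A: crate K3, crate M2, crate M3, crate R3 | cell block B: crate K4, crate K7]
6. Guard goes back to cell block A alone.  [cell block A: crate K3, crate M2, crate M3, crate R3 | cell block B: crate K4, crate K7]
7. Guard goes to cell block B with crate R3.  [cell block A: crate K3, crate M2, crate M3 | cell block B: crate K4, crate K7, crate R3]
8. Guard goes back to cell block A alone.  [cell block A: crate K3, crate M2, crate M3 | cell block B: crate K4, crate K7, crate R3]
9. Guard goes to cell block B with crate M2.  [cell block A: crate K3, crate M3 | cell block B: crate K4, crate K7, crate M2, crate R3]
10. Guard goes back to cell block A alone.  [cell block A: crate K3, crate M3 | cell block B: crate K4, crate K7, crate M2, crate R3]
11. Guard goes to cell block B with crate M3.  [cell block A: crate K3 | cell block B: crate K4, crate K7, crate M2, crate M3, crate R3]
12. Guard goes back to cell block A alone.  [cell block A: crate K3 | cell block B: crate K4, crate K7, crate M2, crate M3, crate R3]
13. Guard goes to cell block B with crate K3.  [cell block A: — | cell block B: crate K3, crate K4, crate K7, crate M2, crate M3, crate R3]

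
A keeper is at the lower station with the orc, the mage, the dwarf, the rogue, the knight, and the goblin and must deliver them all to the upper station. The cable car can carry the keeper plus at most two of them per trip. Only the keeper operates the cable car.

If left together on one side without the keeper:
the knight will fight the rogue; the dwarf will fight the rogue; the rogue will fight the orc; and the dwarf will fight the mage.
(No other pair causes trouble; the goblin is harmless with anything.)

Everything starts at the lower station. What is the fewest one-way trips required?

Counting alone: the keeper can take at most 2 across per trip to the upper station, so moving all 6 needs at least 3 loaded trips out, with a return between consecutive ones — at least 5 crossings.
The safety rule pushes this higher. Following every safe sequence of crossings, the most of the 6 that can be at the upper station as the cable car arrives there on crossing 5 is 5 — never all 6.
So no plan with fewer than 7 crossings exists, and this one achieves 7:
1. Keeper goes to the upper station with the mage and the rogue.
2. Keeper goes back to the lower station alone.
3. Keeper goes to the upper station with the goblin.
4. Keeper goes back to the lower station alone.
5. Keeper goes to the upper station with the knight and the orc.
6. Keeper goes back to the lower station with the rogue.
7. Keeper goes to the upper station with the dwarf and the rogue.

7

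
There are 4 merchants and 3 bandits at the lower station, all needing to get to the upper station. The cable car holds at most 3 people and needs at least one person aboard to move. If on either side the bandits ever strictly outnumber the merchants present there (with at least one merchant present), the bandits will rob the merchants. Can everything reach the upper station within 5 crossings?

Yes

Yes — this plan uses 5 crossings (≤ 5):
1. 3 bandits → the upper station.  (the lower station: 4M 0B; the upper station: 0M 3B)
2. 1 bandit ← the lower station.  (the lower station: 4M 1B; the upper station: 0M 2B)
3. 3 merchants → the upper station.  (the lower station: 1M 1B; the upper station: 3M 2B)
4. 1 merchant ← the lower station.  (the lower station: 2M 1B; the upper station: 2M 2B)
5. 2 merchants and 1 bandit → the upper station.  (the lower station: 0M 0B; the upper station: 4M 3B)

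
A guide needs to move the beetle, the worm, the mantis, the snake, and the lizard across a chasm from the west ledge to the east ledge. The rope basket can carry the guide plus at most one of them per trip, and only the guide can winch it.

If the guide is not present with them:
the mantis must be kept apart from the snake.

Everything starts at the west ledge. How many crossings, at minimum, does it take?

Counting alone: the guide can take at most 1 across per trip to the east ledge, so moving all 5 needs at least 5 loaded trips out, with a return between consecutive ones — at least 9 crossings.
The plan below uses exactly 9 crossings, so it is optimal:
1. Guide goes to the east ledge with the mantis.
2. Guide goes back to the west ledge alone.
3. Guide goes to the east ledge with the beetle.
4. Guide goes back to the west ledge alone.
5. Guide goes to the east ledge with the worm.
6. Guide goes back to the west ledge alone.
7. Guide goes to the east ledge with the lizard.
8. Guide goes back to the west ledge alone.
9. Guide goes to the east ledge with the snake.

9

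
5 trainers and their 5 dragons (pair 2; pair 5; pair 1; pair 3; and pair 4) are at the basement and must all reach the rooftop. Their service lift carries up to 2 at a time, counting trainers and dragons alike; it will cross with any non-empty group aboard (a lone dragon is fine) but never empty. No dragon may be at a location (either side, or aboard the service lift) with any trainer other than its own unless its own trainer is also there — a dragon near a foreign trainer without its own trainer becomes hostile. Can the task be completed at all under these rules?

No

Following every safe sequence of crossings from the start, the most of the 10 that can be at the rooftop as the service lift arrives there on crossings 1, 3, 5, 7 is 2, 3, 4, 5 respectively; the best ever achieved is 5 of 10.
From crossing 9 on, no configuration arises that was not already reachable earlier: only 82 distinct safe configurations (who is on which side, and where the service lift is) can ever be reached, none of them has everyone across, and every continuation just revisits them. So no valid plan exists.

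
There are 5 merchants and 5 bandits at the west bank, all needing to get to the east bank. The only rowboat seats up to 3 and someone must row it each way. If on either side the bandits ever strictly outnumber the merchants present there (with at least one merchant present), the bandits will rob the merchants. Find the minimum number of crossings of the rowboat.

Counting alone: each trip to the east bank takes at most 3 across and each return brings at least 1 back, so after t trips out (and t−1 returns) at most 3t − (t−1) of the 10 are across; that first reaches 10 at t = 5, so at least 9 crossings are needed.
The safety rule pushes this higher. Following every safe sequence of crossings, the most of the 10 that can be at the east bank as the rowboat arrives there on crossing 9 is 9 — never all 10.
So no plan with fewer than 11 crossings exists, and this one achieves 11:
1. 2 bandits → the east bank.  (the west bank: 5M 3B; the east bank: 0M 2B)
2. 1 bandit ← the west bank.  (the west bank: 5M 4B; the east bank: 0M 1B)
3. 3 bandits → the east bank.  (the west bank: 5M 1B; the east bank: 0M 4B)
4. 1 bandit ← the west bank.  (the west bank: 5M 2B; the east bank: 0M 3B)
5. 3 merchants → the east bank.  (the west bank: 2M 2B; the east bank: 3M 3B)
6. 1 merchant and 1 bandit ← the west bank.  (the west bank: 3M 3B; the east bank: 2M 2B)
7. 3 merchants → the east bank.  (the west bank: 0M 3B; the east bank: 5M 2B)
8. 1 bandit ← the west bank.  (the west bank: 0M 4B; the east bank: 5M 1B)
9. 2 bandits → the east bank.  (the west bank: 0M 2B; the east bank: 5M 3B)
10. 1 bandit ← the west bank.  (the west bank: 0M 3B; the east bank: 5M 2B)
11. 3 bandits → the east bank.  (the west bank: 0M 0B; the east bank: 5M 5B)

11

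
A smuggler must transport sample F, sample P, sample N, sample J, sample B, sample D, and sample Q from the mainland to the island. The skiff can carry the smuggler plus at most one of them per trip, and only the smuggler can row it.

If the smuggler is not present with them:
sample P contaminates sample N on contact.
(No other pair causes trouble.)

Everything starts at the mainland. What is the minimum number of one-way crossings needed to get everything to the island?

13

Counting alone: the smuggler can take at most 1 across per trip to the island, so moving all 7 needs at least 7 loaded trips out, with a return between consecutive ones — at least 13 crossings.
The plan below uses exactly 13 crossings, so it is optimal:
1. Smuggler goes to the island with sample P.  [the mainland: sample B, sample D, sample F, sample J, sample N, sample Q | the island: sample P]
2. Smuggler goes back to the mainland alone.  [the mainland: sample B, sample D, sample F, sample J, sample N, sample Q | the island: sample P]
3. Smuggler goes to the island with sample F.  [the mainland: sample B, sample D, sample J, sample N, sample Q | the island: sample F, sample P]
4. Smuggler goes back to the mainland alone.  [the mainland: sample B, sample D, sample J, sample N, sample Q | the island: sample F, sample P]
5. Smuggler goes to the island with sample J.  [the mainland: sample B, sample D, sample N, sample Q | the island: sample F, sample J, sample P]
6. Smuggler goes back to the mainland alone.  [the mainland: sample B, sample D, sample N, sample Q | the island: sample F, sample J, sample P]
7. Smuggler goes to the island with sample B.  [the mainland: sample D, sample N, sample Q | the island: sample B, sample F, sample J, sample P]
8. Smuggler goes back to the mainland alone.  [the mainland: sample D, sample N, sample Q | the island: sample B, sample F, sample J, sample P]
9. Smuggler goes to the island with sample D.  [the mainland: sample N, sample Q | the island: sample B, sample D, sample F, sample J, sample P]
10. Smuggler goes back to the mainland alone.  [the mainland: sample N, sample Q | the island: sample B, sample D, sample F, sample J, sample P]
11. Smuggler goes to the island with sample Q.  [the mainland: sample N | the island: sample B, sample D, sample F, sample J, sample P, sample Q]
12. Smuggler goes back to the mainland alone.  [the mainland: sample N | the island: sample B, sample D, sample F, sample J, sample P, sample Q]
13. Smuggler goes to the island with sample N.  [the mainland: — | the island: sample B, sample D, sample F, sample J, sample N, sample P, sample Q]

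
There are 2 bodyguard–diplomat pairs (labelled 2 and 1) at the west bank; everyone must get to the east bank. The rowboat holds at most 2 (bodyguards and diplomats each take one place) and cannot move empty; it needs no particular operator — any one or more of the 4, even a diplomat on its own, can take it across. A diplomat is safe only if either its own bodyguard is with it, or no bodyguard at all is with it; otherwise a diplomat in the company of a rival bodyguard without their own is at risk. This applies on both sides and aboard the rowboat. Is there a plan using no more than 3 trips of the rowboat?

No

Counting alone: each trip to the east bank takes at most 2 across and each return brings at least 1 back, so after t trips out (and t−1 returns) at most 2t − (t−1) of the 4 are across; that first reaches 4 at t = 3, so at least 5 crossings are needed.
Since 3 < 5, 3 crossings cannot be enough. (The shortest complete plan in fact takes 5:)
1. bodyguard 2 and diplomat 2 cross → the east bank.
2. bodyguard 2 crosses ← the west bank.
3. bodyguard 1 and bodyguard 2 cross → the east bank.
4. bodyguard 1 crosses ← the west bank.
5. bodyguard 1 and diplomat 1 cross → the east bank.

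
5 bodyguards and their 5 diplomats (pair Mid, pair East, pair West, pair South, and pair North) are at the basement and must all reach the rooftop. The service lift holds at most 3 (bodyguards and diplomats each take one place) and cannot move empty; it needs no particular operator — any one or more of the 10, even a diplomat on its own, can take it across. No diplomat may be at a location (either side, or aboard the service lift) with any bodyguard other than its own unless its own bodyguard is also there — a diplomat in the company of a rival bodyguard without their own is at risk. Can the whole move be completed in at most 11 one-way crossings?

Yes — this plan uses 11 crossings (≤ 11):
1. bodyguard Mid and diplomat Mid cross → the rooftop.
2. bodyguard Mid crosses ← the basement.
3. diplomat East, diplomat South, and diplomat West cross → the rooftop.
4. diplomat Mid crosses ← the basement.
5. bodyguard East, bodyguard South, and bodyguard West cross → the rooftop.
6. bodyguard East and diplomat East cross ← the basement.
7. bodyguard East, bodyguard Mid, and bodyguard North cross → the rooftop.
8. diplomat West crosses ← the basement.
9. diplomat East and diplomat Mid cross → the rooftop.
10. diplomat Mid crosses ← the basement.
11. diplomat Mid, diplomat North, and diplomat West cross → the rooftop.

Yes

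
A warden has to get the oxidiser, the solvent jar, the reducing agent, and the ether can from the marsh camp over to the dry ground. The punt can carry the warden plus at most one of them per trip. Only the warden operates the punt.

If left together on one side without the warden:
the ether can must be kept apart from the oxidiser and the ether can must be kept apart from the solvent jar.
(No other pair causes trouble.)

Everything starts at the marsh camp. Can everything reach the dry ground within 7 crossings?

No

Counting alone: the warden can take at most 1 across per trip to the dry ground, so moving all 4 needs at least 4 loaded trips out, with a return between consecutive ones — at least 7 crossings.
The safety rule pushes this higher. Following every safe sequence of crossings, the most of the 4 that can be at the dry ground as the punt arrives there on crossing 7 is 3 — never all 4.
So the move cannot be finished within 7 crossings. (The shortest complete plan takes 9:)
1. Warden goes to the dry ground with the ether can.  [the marsh camp: the oxidiser, the reducing agent, the solvent jar | the dry ground: the ether can]
2. Warden goes back to the marsh camp alone.  [the marsh camp: the oxidiser, the reducing agent, the solvent jar | the dry ground: the ether can]
3. Warden goes to the dry ground with the oxidiser.  [the marsh camp: the reducing agent, the solvent jar | the dry ground: the ether can, the oxidiser]
4. Warden goes back to the marsh camp with the ether can.  [the marsh camp: the ether can, the reducing agent, the solvent jar | the dry ground: the oxidiser]
5. Warden goes to the dry ground with the solvent jar.  [the marsh camp: the ether can, the reducing agent | the dry ground: the oxidiser, the solvent jar]
6. Warden goes back to the marsh camp alone.  [the marsh camp: the ether can, the reducing agent | the dry ground: the oxidiser, the solvent jar]
7. Warden goes to the dry ground with the reducing agent.  [the marsh camp: the ether can | the dry ground: the oxidiser, the reducing agent, the solvent jar]
8. Warden goes back to the marsh camp alone.  [the marsh camp: the ether can | the dry ground: the oxidiser, the reducing agent, the solvent jar]
9. Warden goes to the dry ground with the ether can.  [the marsh camp: — | the dry ground: the ether can, the oxidiser, the reducing agent, the solvent jar]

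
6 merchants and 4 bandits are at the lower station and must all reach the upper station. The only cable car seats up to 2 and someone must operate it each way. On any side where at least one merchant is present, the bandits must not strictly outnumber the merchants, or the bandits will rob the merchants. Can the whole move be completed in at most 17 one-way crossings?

Yes

Yes — this plan uses 17 crossings (≤ 17):
1. 2 bandits → the upper station.  (the lower station: 6M 2B; the upper station: 0M 2B)
2. 1 bandit ← the lower station.  (the lower station: 6M 3B; the upper station: 0M 1B)
3. 2 bandits → the upper station.  (the lower station: 6M 1B; the upper station: 0M 3B)
4. 1 bandit ← the lower station.  (the lower station: 6M 2B; the upper station: 0M 2B)
5. 2 merchants → the upper station.  (the lower station: 4M 2B; the upper station: 2M 2B)
6. 1 bandit ← the lower station.  (the lower station: 4M 3B; the upper station: 2M 1B)
7. 1 merchant and 1 bandit → the upper station.  (the lower station: 3M 2B; the upper station: 3M 2B)
8. 1 bandit ← the lower station.  (the lower station: 3M 3B; the upper station: 3M 1B)
9. 2 bandits → the upper station.  (the lower station: 3M 1B; the upper station: 3M 3B)
10. 1 bandit ← the lower station.  (the lower station: 3M 2B; the upper station: 3M 2B)
11. 1 merchant and 1 bandit → the upper station.  (the lower station: 2M 1B; the upper station: 4M 3B)
12. 1 bandit ← the lower station.  (the lower station: 2M 2B; the upper station: 4M 2B)
13. 2 bandits → the upper station.  (the lower station: 2M 0B; the upper station: 4M 4B)
14. 1 bandit ← the lower station.  (the lower station: 2M 1B; the upper station: 4M 3B)
15. 1 merchant and 1 bandit → the upper station.  (the lower station: 1M 0B; the upper station: 5M 4B)
16. 1 bandit ← the lower station.  (the lower station: 1M 1B; the upper station: 5M 3B)
17. 1 merchant and 1 bandit → the upper station.  (the lower station: 0M 0B; the upper station: 6M 4B)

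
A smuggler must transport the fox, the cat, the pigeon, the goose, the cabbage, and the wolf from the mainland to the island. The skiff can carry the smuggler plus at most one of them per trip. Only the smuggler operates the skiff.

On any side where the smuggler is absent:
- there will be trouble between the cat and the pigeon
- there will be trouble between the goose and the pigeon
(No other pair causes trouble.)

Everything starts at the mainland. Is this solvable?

Yes

1. Smuggler goes to the island with the pigeon.
2. Smuggler goes back to the mainland alone.
3. Smuggler goes to the island with the fox.
4. Smuggler goes back to the mainland alone.
5. Smuggler goes to the island with the cat.
6. Smuggler goes back to the mainland with the pigeon.
7. Smuggler goes to the island with the goose.
8. Smuggler goes back to the mainland alone.
9. Smuggler goes to the island with the cabbage.
10. Smuggler goes back to the mainland alone.
11. Smuggler goes to the island with the wolf.
12. Smuggler goes back to the mainland alone.
13. Smuggler goes to the island with the pigeon.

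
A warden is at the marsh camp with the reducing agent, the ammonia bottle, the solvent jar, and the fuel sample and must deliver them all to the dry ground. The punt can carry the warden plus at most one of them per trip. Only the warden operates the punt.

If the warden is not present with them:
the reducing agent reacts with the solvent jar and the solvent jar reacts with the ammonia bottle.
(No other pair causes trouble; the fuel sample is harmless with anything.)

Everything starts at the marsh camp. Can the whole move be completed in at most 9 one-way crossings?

Yes — this plan uses 9 crossings (≤ 9):
1. Warden goes to the dry ground with the solvent jar.
2. Warden goes back to the marsh camp alone.
3. Warden goes to the dry ground with the reducing agent.
4. Warden goes back to the marsh camp with the solvent jar.
5. Warden goes to the dry ground with the ammonia bottle.
6. Warden goes back to the marsh camp alone.
7. Warden goes to the dry ground with the fuel sample.
8. Warden goes back to the marsh camp alone.
9. Warden goes to the dry ground with the solvent jar.

Yes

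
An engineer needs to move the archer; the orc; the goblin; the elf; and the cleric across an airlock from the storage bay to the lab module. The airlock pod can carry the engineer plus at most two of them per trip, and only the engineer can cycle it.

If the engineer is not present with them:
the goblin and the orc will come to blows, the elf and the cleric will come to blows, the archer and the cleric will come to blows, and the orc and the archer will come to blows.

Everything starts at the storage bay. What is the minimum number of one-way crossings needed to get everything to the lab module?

7

Counting alone: the engineer can take at most 2 across per trip to the lab module, so moving all 5 needs at least 3 loaded trips out, with a return between consecutive ones — at least 5 crossings.
The safety rule pushes this higher. Following every safe sequence of crossings, the most of the 5 that can be at the lab module as the airlock pod arrives there on crossing 5 is 4 — never all 5.
So no plan with fewer than 7 crossings exists, and this one achieves 7:
1. Engineer goes to the lab module with the cleric and the orc.  [the storage bay: the archer, the elf, the goblin | the lab module: the cleric, the orc]
2. Engineer goes back to the storage bay alone.  [the storage bay: the archer, the elf, the goblin | the lab module: the cleric, the orc]
3. Engineer goes to the lab module with the archer.  [the storage bay: the elf, the goblin | the lab module: the archer, the cleric, the orc]
4. Engineer goes back to the storage bay with the cleric and the orc.  [the storage bay: the cleric, the elf, the goblin, the orc | the lab module: the archer]
5. Engineer goes to the lab module with the elf and the goblin.  [the storage bay: the cleric, the orc | the lab module: the archer, the elf, the goblin]
6. Engineer goes back to the storage bay alone.  [the storage bay: the cleric, the orc | the lab module: the archer, the elf, the goblin]
7. Engineer goes to the lab module with the cleric and the orc.  [the storage bay: — | the lab module: the archer, the cleric, the elf, the goblin, the orc]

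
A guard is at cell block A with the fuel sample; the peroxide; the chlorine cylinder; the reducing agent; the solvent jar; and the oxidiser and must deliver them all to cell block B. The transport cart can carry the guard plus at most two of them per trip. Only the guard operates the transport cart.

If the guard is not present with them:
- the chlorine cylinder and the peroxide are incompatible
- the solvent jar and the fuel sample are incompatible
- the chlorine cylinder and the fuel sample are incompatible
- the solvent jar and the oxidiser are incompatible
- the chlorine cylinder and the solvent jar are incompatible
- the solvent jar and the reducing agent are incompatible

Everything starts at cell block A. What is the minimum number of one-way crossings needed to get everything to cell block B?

9

Counting alone: the guard can take at most 2 across per trip to cell block B, so moving all 6 needs at least 3 loaded trips out, with a return between consecutive ones — at least 5 crossings.
The safety rule pushes this higher. Following every safe sequence of crossings, the most of the 6 that can be at cell block B as the transport cart arrives there on crossings 5, 7 is 4, 5 respectively — never all 6.
So no plan with fewer than 9 crossings exists, and this one achieves 9:
1. Guard goes to cell block B with the chlorine cylinder and the solvent jar.  [cell block A: the fuel sample, the oxidiser, the peroxide, the reducing agent | cell block B: the chlorine cylinder, the solvent jar]
2. Guard goes back to cell block A with the chlorine cylinder.  [cell block A: the chlorine cylinder, the fuel sample, the oxidiser, the peroxide, the reducing agent | cell block B: the solvent jar]
3. Guard goes to cell block B with the fuel sample and the peroxide.  [cell block A: the chlorine cylinder, the oxidiser, the reducing agent | cell block B: the fuel sample, the peroxide, the solvent jar]
4. Guard goes back to cell block A with the fuel sample.  [cell block A: the chlorine cylinder, the fuel sample, the oxidiser, the reducing agent | cell block B: the peroxide, the solvent jar]
5. Guard goes to cell block B with the fuel sample and the reducing agent.  [cell block A: the chlorine cylinder, the oxidiser | cell block B: the fuel sample, the peroxide, the reducing agent, the solvent jar]
6. Guard goes back to cell block A with the solvent jar.  [cell block A: the chlorine cylinder, the oxidiser, the solvent jar | cell block B: the fuel sample, the peroxide, the reducing agent]
7. Guard goes to cell block B with the chlorine cylinder and the oxidiser.  [cell block A: the solvent jar | cell block B: the chlorine cylinder, the fuel sample, the oxidiser, the peroxide, the reducing agent]
8. Guard goes back to cell block A with the chlorine cylinder.  [cell block A: the chlorine cylinder, the solvent jar | cell block B: the fuel sample, the oxidiser, the peroxide, the reducing agent]
9. Guard goes to cell block B with the chlorine cylinder and the solvent jar.  [cell block A: — | cell block B: the chlorine cylinder, the fuel sample, the oxidiser, the peroxide, the reducing agent, the solvent jar]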